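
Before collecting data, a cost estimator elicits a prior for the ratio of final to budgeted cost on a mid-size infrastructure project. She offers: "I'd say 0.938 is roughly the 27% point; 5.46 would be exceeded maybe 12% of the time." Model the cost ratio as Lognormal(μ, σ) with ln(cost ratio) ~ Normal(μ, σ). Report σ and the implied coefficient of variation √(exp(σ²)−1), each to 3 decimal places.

If T ~ Lognormal(μ,σ) then ln T ~ Normal(μ,σ), so the p-quantile of ln T is μ + z_p·σ.
ln(0.938) = -0.06401 and ln(5.46) = 1.697; z_{0.27} = -0.6128, z_{0.88} = 1.175.
σ = (1.697 − -0.06401)/(1.175 − (-0.6128)) = 0.985.
μ = -0.06401 − (-0.6128)·0.985 = 0.540.
CV = √(exp(σ²)−1) = √(exp(0.9707)−1) = 1.281.

σ ≈ 0.985, CV ≈ 1.281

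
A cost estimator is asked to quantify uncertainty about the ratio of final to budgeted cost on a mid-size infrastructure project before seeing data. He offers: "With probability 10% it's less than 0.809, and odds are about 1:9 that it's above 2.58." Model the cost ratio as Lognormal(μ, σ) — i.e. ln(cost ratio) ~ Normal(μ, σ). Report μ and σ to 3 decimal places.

If T ~ Lognormal(μ,σ) then ln T ~ Normal(μ,σ), so the p-quantile of ln T is μ + z_p·σ.
ln(0.809) = -0.212 and ln(2.58) = 0.9478; z_{0.1} = -1.282, z_{0.9} = 1.282.
σ = (0.9478 − -0.212)/(1.282 − (-1.282)) = 0.452.
μ = -0.212 − (-1.282)·0.452 = 0.368.

μ ≈ 0.368, σ ≈ 0.452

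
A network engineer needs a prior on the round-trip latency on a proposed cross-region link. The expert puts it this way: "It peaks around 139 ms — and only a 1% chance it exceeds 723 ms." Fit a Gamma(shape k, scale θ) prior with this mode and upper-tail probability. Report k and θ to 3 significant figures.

Gamma(k,θ) with k>1 has mode (k−1)θ, so θ = 139/(k−1).
Need P(X < 723) = 0.99 with θ tied to k this way. Start at k = 2, θ = 139: P(X<723) ≈ 0.966.
Too low — raise k to concentrate. Iterating converges to k ≈ 2.42.
Then θ = 139/(2.42−1) ≈ 97.6.

k ≈ 2.42, θ ≈ 97.6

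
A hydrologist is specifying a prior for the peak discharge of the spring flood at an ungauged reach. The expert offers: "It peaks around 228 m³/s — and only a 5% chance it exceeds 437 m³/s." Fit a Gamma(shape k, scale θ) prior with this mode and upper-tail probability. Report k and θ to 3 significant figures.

Gamma(k,θ) with k>1 has mode (k−1)θ, so θ = 228/(k−1).
Need P(X < 437) = 0.95 with θ tied to k this way. Start at k = 2, θ = 228: P(X<437) ≈ 0.571.
Too low — raise k to concentrate. Iterating converges to k ≈ 7.56.
Then θ = 228/(7.56−1) ≈ 34.7.

k ≈ 7.56, θ ≈ 34.7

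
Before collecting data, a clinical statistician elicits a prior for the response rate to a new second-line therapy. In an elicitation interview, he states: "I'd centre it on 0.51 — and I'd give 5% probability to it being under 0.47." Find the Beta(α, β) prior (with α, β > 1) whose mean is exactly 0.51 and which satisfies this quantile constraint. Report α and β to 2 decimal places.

α ≈ 215.37, β ≈ 206.92

With mean 0.51 fixed, write α = 0.51s, β = 0.49s where s = α+β.
Need P(θ < 0.47) = 0.05 under Beta(0.51s, 0.49s). Normal approximation: (q−m)/√(m(1−m)/s) ≈ z_{0.05} = -1.64, so s ≈ 0.51·0.49·(-1.64)²/(0.47−0.51)² = 422.6.
At s = 422.6: P(θ<0.47) ≈ 0.050. Adjusting to match 0.05 gives s ≈ 422.29.
So α = 0.51·422.29 ≈ 215.37, β = 0.49·422.29 ≈ 206.92.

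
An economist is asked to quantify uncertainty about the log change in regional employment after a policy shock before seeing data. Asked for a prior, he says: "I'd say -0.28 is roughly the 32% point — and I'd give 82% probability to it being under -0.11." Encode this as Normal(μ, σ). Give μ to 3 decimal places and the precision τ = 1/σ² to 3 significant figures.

μ = -0.223, τ = 66.2

For Normal(μ,σ), the p-quantile is μ + z_p·σ. Here z_{0.32} = -0.4677, z_{0.82} = 0.9154.
So -0.28 = μ − 0.4677σ and -0.11 = μ + 0.9154σ.
Subtracting: σ = (-0.11 − -0.28)/(0.9154 − (-0.4677)) = 0.123.
Then μ = -0.28 − (-0.4677)·0.123 = -0.223.
Precision τ = 1/σ² = 1/0.1229² = 66.2.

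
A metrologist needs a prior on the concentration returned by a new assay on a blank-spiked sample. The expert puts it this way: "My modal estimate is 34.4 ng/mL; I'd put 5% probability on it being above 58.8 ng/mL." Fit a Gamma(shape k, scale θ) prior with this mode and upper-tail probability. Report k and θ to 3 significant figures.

k ≈ 10.7, θ ≈ 3.54

Gamma(k,θ) with k>1 has mode (k−1)θ, so θ = 34.4/(k−1).
Need P(X < 58.8) = 0.95 with θ tied to k this way. Start at k = 2, θ = 34.4: P(X<58.8) ≈ 0.510.
Too low — raise k to concentrate. Iterating converges to k ≈ 10.7.
Then θ = 34.4/(10.7−1) ≈ 3.54.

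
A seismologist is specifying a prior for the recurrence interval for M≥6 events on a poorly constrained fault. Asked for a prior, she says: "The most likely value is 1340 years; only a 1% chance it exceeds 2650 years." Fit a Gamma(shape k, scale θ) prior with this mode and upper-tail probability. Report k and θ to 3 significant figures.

Gamma(k,θ) with k>1 has mode (k−1)θ, so θ = 1340/(k−1).
Need P(X < 2650) = 0.99 with θ tied to k this way. Start at k = 2, θ = 1340: P(X<2650) ≈ 0.588.
Too low — raise k to concentrate. Iterating converges to k ≈ 11.6.
Then θ = 1340/(11.6−1) ≈ 127.

k ≈ 11.6, θ ≈ 127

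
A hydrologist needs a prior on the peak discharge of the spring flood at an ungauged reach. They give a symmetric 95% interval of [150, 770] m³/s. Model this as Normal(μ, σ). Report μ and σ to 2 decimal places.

A symmetric 95% interval runs μ ± z·σ with z = 1.96.
Half-width = 310, so σ = 310/1.96 = 158.17.
μ is the interval midpoint, 460.00.

μ = 460.00, σ = 158.17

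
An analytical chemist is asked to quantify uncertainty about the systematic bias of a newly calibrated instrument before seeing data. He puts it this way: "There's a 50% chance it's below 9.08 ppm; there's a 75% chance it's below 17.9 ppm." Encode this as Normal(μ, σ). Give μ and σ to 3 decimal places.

μ = 9.080, σ = 13.077

For Normal(μ,σ), the p-quantile is μ + z_p·σ. Here z_{0.5} = 0, z_{0.75} = 0.6745.
So 9.08 = μ + 0σ and 17.9 = μ + 0.6745σ.
Subtracting: σ = (17.9 − 9.08)/(0.6745 − (0)) = 13.077.
Then μ = 9.08 − (0)·13.077 = 9.080.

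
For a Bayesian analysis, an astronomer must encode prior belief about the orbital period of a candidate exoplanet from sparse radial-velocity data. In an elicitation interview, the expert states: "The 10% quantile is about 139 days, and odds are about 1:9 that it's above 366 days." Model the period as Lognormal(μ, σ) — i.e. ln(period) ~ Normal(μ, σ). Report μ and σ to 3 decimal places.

μ ≈ 5.419, σ ≈ 0.378

If T ~ Lognormal(μ,σ) then ln T ~ Normal(μ,σ), so the p-quantile of ln T is μ + z_p·σ.
ln(139) = 4.934 and ln(366) = 5.903; z_{0.1} = -1.282, z_{0.9} = 1.282.
σ = (5.903 − 4.934)/(1.282 − (-1.282)) = 0.378.
μ = 4.934 − (-1.282)·0.378 = 5.419.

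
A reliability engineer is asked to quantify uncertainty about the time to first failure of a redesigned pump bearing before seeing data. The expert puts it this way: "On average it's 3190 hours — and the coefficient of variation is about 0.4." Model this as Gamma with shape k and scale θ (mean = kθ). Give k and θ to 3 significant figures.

k ≈ 6.25, θ ≈ 510

For Gamma(k, scale θ): mean = kθ, variance = kθ², so CV = 1/√k.
CV = 0.4, hence k = 1/CV² = 6.25.
Then θ = mean/k = 3190/6.25 = 510.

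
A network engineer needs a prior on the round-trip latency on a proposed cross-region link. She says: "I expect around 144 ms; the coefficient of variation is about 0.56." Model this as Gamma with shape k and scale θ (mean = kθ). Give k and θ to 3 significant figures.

For Gamma(k, scale θ): mean = kθ, variance = kθ², so CV = 1/√k.
CV = 0.56, hence k = 1/CV² = 3.19.
Then θ = mean/k = 144/3.19 = 45.2.

k ≈ 3.19, θ ≈ 45.2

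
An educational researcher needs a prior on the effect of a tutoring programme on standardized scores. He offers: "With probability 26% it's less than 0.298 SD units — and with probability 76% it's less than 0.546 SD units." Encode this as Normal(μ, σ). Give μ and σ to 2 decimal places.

The p-quantile of Normal(μ,σ) is μ + z_p·σ, with z_{0.26} = -0.6433 and z_{0.76} = 0.7063.
Eliminate σ: μ = (z₂·x₁ − z₁·x₂)/(z₂ − z₁) = (0.7063·0.298 − (-0.6433)·0.546)/1.35 = 0.42.
Then σ = (x₂ − x₁)/(z₂ − z₁) = (0.546 − 0.298)/1.35 = 0.18.

μ = 0.42, σ = 0.18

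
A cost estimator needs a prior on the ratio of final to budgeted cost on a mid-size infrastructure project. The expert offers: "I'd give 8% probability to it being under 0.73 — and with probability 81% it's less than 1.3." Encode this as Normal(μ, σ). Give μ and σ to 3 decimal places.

μ = 1.081, σ = 0.250

For Normal(μ,σ), the p-quantile is μ + z_p·σ. Here z_{0.08} = -1.405, z_{0.81} = 0.8779.
So 0.73 = μ − 1.405σ and 1.3 = μ + 0.8779σ.
Subtracting: σ = (1.3 − 0.73)/(0.8779 − (-1.405)) = 0.250.
Then μ = 0.73 − (-1.405)·0.250 = 1.081.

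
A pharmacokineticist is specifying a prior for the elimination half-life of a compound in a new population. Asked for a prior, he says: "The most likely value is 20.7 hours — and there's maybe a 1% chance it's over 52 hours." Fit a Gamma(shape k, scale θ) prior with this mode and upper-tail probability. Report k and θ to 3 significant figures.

Gamma(k,θ) with k>1 has mode (k−1)θ, so θ = 20.7/(k−1).
Need P(X < 52) = 0.99 with θ tied to k this way. Start at k = 2, θ = 20.7: P(X<52) ≈ 0.715.
Too low — raise k to concentrate. Iterating converges to k ≈ 6.53.
Then θ = 20.7/(6.53−1) ≈ 3.75.

k ≈ 6.53, θ ≈ 3.75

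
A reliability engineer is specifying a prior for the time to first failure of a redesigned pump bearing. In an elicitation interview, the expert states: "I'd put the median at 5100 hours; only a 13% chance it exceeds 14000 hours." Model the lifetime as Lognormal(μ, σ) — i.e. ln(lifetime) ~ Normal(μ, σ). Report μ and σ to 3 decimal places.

If T ~ Lognormal(μ,σ) then ln T ~ Normal(μ,σ), so the p-quantile of ln T is μ + z_p·σ.
ln(5100) = 8.537 and ln(14000) = 9.547; z_{0.5} = 0, z_{0.87} = 1.126.
σ = (9.547 − 8.537)/(1.126 − (0)) = 0.897.
μ = 8.537 − (0)·0.897 = 8.537.

μ ≈ 8.537, σ ≈ 0.897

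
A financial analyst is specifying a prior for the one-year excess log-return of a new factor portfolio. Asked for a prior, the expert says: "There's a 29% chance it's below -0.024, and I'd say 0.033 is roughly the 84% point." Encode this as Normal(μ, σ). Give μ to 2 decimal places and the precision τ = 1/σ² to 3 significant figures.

μ = -0.00, τ = 737

The p-quantile of Normal(μ,σ) is μ + z_p·σ, with z_{0.29} = -0.5534 and z_{0.84} = 0.9945.
Eliminate σ: μ = (z₂·x₁ − z₁·x₂)/(z₂ − z₁) = (0.9945·-0.024 − (-0.5534)·0.033)/1.548 = -0.00.
Then σ = (x₂ − x₁)/(z₂ − z₁) = (0.033 − -0.024)/1.548 = 0.04.
Precision τ = 1/σ² = 1/0.03683² = 737.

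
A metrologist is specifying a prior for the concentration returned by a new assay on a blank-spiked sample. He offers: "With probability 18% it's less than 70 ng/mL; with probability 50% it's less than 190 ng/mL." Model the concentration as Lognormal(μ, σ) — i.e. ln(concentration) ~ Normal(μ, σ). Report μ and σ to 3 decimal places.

If T ~ Lognormal(μ,σ) then ln T ~ Normal(μ,σ), so the p-quantile of ln T is μ + z_p·σ.
ln(70) = 4.248 and ln(190) = 5.247; z_{0.18} = -0.9154, z_{0.5} = 0.
σ = (5.247 − 4.248)/(0 − (-0.9154)) = 1.091.
μ = 4.248 − (-0.9154)·1.091 = 5.247.

μ ≈ 5.247, σ ≈ 1.091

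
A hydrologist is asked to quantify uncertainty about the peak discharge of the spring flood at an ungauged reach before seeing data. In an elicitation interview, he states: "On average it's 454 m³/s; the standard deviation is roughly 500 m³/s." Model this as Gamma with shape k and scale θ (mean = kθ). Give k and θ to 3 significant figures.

k ≈ 0.824, θ ≈ 551

For Gamma(k, scale θ): mean = kθ, variance = kθ², so CV = 1/√k.
CV = SD/mean = 500/454 = 1.101, hence k = 1/CV² = 0.824.
Then θ = mean/k = 454/0.824 = 551.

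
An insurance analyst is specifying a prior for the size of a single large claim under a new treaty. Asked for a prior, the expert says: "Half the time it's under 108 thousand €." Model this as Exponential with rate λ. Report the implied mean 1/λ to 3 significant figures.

Exponential median = ln 2 / λ, so λ = ln 2 / 108.0 = 0.00642.
Mean = 1/λ = 156 thousand €.

mean ≈ 156 thousand €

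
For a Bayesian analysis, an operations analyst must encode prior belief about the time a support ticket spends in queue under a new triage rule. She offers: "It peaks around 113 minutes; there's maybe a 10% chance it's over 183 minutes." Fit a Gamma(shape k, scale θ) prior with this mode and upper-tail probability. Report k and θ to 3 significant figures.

Gamma(k,θ) with k>1 has mode (k−1)θ, so θ = 113/(k−1).
Need P(X < 183) = 0.9 with θ tied to k this way. Start at k = 2, θ = 113: P(X<183) ≈ 0.481.
Too low — raise k to concentrate. Iterating converges to k ≈ 9.1.
Then θ = 113/(9.1−1) ≈ 14.

k ≈ 9.1, θ ≈ 14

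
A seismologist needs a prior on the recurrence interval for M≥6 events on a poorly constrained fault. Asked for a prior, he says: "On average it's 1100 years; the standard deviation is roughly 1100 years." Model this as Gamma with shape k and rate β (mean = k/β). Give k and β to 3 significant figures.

For Gamma(k, rate β): mean = k/β, variance = k/β², so CV = 1/√k.
CV = SD/mean = 1100/1100 = 1, hence k = 1/CV² = 1.
Then β = k/mean = 1/1100 = 0.000909.

k ≈ 1, β ≈ 0.000909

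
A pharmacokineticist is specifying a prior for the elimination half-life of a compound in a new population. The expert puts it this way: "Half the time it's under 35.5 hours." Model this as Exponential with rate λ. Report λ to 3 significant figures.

λ ≈ 0.0195

Exponential median = ln 2 / λ, so λ = ln 2 / 35.5 = 0.0195.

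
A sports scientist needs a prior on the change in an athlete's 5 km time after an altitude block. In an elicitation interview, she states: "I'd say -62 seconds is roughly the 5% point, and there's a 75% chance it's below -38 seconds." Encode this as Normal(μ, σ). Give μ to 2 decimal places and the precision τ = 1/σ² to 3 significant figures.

The p-quantile of Normal(μ,σ) is μ + z_p·σ, with z_{0.05} = -1.645 and z_{0.75} = 0.6745.
Eliminate σ: μ = (z₂·x₁ − z₁·x₂)/(z₂ − z₁) = (0.6745·-62 − (-1.645)·-38)/2.319 = -44.98.
Then σ = (x₂ − x₁)/(z₂ − z₁) = (-38 − -62)/2.319 = 10.35.
Precision τ = 1/σ² = 1/10.35² = 0.00934.

μ = -44.98, τ = 0.00934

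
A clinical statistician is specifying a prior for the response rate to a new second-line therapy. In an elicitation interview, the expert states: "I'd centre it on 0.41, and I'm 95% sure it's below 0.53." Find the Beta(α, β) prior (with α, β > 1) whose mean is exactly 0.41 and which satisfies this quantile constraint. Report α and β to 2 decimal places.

With mean 0.41 fixed, write α = 0.41s, β = 0.59s where s = α+β.
Need P(θ < 0.53) = 0.95 under Beta(0.41s, 0.59s). Normal approximation: (q−m)/√(m(1−m)/s) ≈ z_{0.95} = 1.64, so s ≈ 0.41·0.59·(1.64)²/(0.53−0.41)² = 45.4.
At s = 45.4: P(θ<0.53) ≈ 0.948. Adjusting to match 0.95 gives s ≈ 46.29.
So α = 0.41·46.29 ≈ 18.98, β = 0.59·46.29 ≈ 27.31.

α ≈ 18.98, β ≈ 27.31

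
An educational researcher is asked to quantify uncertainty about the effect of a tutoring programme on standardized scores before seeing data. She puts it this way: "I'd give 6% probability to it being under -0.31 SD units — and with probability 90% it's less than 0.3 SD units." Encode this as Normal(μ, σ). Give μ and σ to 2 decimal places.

For Normal(μ,σ), the p-quantile is μ + z_p·σ. Here z_{0.06} = -1.555, z_{0.9} = 1.282.
So -0.31 = μ − 1.555σ and 0.3 = μ + 1.282σ.
Subtracting: σ = (0.3 − -0.31)/(1.282 − (-1.555)) = 0.22.
Then μ = -0.31 − (-1.555)·0.22 = 0.02.

μ = 0.02, σ = 0.22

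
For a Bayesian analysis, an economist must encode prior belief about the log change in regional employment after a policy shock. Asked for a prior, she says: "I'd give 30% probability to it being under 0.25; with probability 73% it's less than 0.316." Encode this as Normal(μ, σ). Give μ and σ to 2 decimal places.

μ = 0.28, σ = 0.06

The p-quantile of Normal(μ,σ) is μ + z_p·σ, with z_{0.3} = -0.5244 and z_{0.73} = 0.6128.
Eliminate σ: μ = (z₂·x₁ − z₁·x₂)/(z₂ − z₁) = (0.6128·0.25 − (-0.5244)·0.316)/1.137 = 0.28.
Then σ = (x₂ − x₁)/(z₂ − z₁) = (0.316 − 0.25)/1.137 = 0.06.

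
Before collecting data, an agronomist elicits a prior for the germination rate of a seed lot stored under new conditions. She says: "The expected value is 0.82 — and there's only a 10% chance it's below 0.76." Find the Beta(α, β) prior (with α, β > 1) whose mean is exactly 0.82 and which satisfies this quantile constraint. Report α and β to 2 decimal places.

With mean 0.82 fixed, write α = 0.82s, β = 0.18s where s = α+β.
Need P(θ < 0.76) = 0.1 under Beta(0.82s, 0.18s). Normal approximation: (q−m)/√(m(1−m)/s) ≈ z_{0.1} = -1.28, so s ≈ 0.82·0.18·(-1.28)²/(0.76−0.82)² = 67.3.
At s = 67.3: P(θ<0.76) ≈ 0.105. Adjusting to match 0.1 gives s ≈ 70.82.
So α = 0.82·70.82 ≈ 58.08, β = 0.18·70.82 ≈ 12.75.

α ≈ 58.08, β ≈ 12.75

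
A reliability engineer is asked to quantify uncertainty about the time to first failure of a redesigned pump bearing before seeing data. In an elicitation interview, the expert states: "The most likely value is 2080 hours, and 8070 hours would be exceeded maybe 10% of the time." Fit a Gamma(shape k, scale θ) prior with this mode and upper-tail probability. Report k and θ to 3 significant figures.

k ≈ 2, θ ≈ 2070

Gamma(k,θ) with k>1 has mode (k−1)θ, so θ = 2080/(k−1).
Need P(X < 8070) = 0.9 with θ tied to k this way. Start at k = 2, θ = 2080: P(X<8070) ≈ 0.899.
Too low — raise k to concentrate. Iterating converges to k ≈ 2.
Then θ = 2080/(2−1) ≈ 2070.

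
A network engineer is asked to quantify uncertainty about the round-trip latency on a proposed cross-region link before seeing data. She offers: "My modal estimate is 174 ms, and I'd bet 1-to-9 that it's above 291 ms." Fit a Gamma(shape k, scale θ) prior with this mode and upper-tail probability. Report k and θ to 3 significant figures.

Gamma(k,θ) with k>1 has mode (k−1)θ, so θ = 174/(k−1).
Need P(X < 291) = 0.9 with θ tied to k this way. Start at k = 2, θ = 174: P(X<291) ≈ 0.498.
Too low — raise k to concentrate. Iterating converges to k ≈ 8.14.
Then θ = 174/(8.14−1) ≈ 24.4.

k ≈ 8.14, θ ≈ 24.4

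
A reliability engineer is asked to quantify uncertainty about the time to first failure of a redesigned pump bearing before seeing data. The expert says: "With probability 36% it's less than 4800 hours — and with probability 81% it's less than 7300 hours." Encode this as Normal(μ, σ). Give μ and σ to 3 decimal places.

μ = 5524.830, σ = 2022.073

The p-quantile of Normal(μ,σ) is μ + z_p·σ, with z_{0.36} = -0.3585 and z_{0.81} = 0.8779.
Eliminate σ: μ = (z₂·x₁ − z₁·x₂)/(z₂ − z₁) = (0.8779·4800 − (-0.3585)·7300)/1.236 = 5524.830.
Then σ = (x₂ − x₁)/(z₂ − z₁) = (7300 − 4800)/1.236 = 2022.073.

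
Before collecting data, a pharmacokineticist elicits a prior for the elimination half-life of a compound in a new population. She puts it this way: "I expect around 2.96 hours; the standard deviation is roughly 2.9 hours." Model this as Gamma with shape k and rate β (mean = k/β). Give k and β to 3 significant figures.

For Gamma(k, rate β): mean = k/β, variance = k/β², so CV = 1/√k.
CV = SD/mean = 2.9/2.96 = 0.9797, hence k = 1/CV² = 1.04.
Then β = k/mean = 1.04/2.96 = 0.352.

k ≈ 1.04, β ≈ 0.352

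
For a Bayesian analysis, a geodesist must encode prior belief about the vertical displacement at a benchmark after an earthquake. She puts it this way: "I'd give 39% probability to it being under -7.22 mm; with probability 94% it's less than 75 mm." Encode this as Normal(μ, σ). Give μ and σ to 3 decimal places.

The p-quantile of Normal(μ,σ) is μ + z_p·σ, with z_{0.39} = -0.2793 and z_{0.94} = 1.555.
Eliminate σ: μ = (z₂·x₁ − z₁·x₂)/(z₂ − z₁) = (1.555·-7.22 − (-0.2793)·75)/1.834 = 5.302.
Then σ = (x₂ − x₁)/(z₂ − z₁) = (75 − -7.22)/1.834 = 44.829.

μ = 5.302, σ = 44.829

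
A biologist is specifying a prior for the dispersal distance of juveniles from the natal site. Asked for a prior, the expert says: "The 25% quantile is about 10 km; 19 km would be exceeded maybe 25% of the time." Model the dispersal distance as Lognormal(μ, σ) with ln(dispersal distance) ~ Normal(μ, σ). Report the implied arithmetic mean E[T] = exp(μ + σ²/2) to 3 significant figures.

E[T] ≈ 15.4 km

If T ~ Lognormal(μ,σ) then ln T ~ Normal(μ,σ), so the p-quantile of ln T is μ + z_p·σ.
ln(10) = 2.303 and ln(19) = 2.944; z_{0.25} = -0.6745, z_{0.75} = 0.6745.
σ = (2.944 − 2.303)/(0.6745 − (-0.6745)) = 0.476.
μ = 2.303 − (-0.6745)·0.476 = 2.624.
E[T] = exp(μ + σ²/2) = exp(2.624 + 0.1132) = 15.4 km.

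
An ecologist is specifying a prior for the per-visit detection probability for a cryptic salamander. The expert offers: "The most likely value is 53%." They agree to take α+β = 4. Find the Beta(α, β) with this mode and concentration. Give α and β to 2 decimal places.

For α,β > 1 the Beta mode is (α−1)/(α+β−2). With α+β = 4, the mode is (α−1)/2.
Set (α−1)/2 = 0.53 → α = 1 + 0.53·2 = 2.06.
β = 4 − α = 1.94.

α = 2.06, β = 1.94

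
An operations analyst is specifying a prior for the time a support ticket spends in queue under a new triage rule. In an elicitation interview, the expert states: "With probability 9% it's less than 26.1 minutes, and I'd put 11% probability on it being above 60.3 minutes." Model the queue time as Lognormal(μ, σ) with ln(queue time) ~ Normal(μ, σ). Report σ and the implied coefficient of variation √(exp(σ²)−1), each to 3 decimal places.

If T ~ Lognormal(μ,σ) then ln T ~ Normal(μ,σ), so the p-quantile of ln T is μ + z_p·σ.
ln(26.1) = 3.262 and ln(60.3) = 4.099; z_{0.09} = -1.341, z_{0.89} = 1.227.
σ = (4.099 − 3.262)/(1.227 − (-1.341)) = 0.326.
μ = 3.262 − (-1.341)·0.326 = 3.699.
CV = √(exp(σ²)−1) = √(exp(0.1064)−1) = 0.335.

σ ≈ 0.326, CV ≈ 0.335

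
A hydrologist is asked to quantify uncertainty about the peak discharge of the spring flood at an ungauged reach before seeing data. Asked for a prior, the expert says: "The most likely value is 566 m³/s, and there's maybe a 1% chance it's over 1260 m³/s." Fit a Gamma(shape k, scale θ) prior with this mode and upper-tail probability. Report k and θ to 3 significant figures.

Gamma(k,θ) with k>1 has mode (k−1)θ, so θ = 566/(k−1).
Need P(X < 1260) = 0.99 with θ tied to k this way. Start at k = 2, θ = 566: P(X<1260) ≈ 0.652.
Too low — raise k to concentrate. Iterating converges to k ≈ 8.51.
Then θ = 566/(8.51−1) ≈ 75.4.

k ≈ 8.51, θ ≈ 75.4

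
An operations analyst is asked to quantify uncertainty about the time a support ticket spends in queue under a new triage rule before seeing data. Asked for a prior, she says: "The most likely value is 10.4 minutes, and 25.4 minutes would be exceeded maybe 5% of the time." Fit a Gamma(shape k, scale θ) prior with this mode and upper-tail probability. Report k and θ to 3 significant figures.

Gamma(k,θ) with k>1 has mode (k−1)θ, so θ = 10.4/(k−1).
Need P(X < 25.4) = 0.95 with θ tied to k this way. Start at k = 2, θ = 10.4: P(X<25.4) ≈ 0.701.
Too low — raise k to concentrate. Iterating converges to k ≈ 4.41.
Then θ = 10.4/(4.41−1) ≈ 3.05.

k ≈ 4.41, θ ≈ 3.05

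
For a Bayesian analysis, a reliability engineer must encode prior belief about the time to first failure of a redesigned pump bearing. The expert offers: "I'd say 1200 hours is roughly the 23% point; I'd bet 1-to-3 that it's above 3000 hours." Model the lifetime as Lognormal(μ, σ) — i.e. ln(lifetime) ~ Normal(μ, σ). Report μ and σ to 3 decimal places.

If T ~ Lognormal(μ,σ) then ln T ~ Normal(μ,σ), so the p-quantile of ln T is μ + z_p·σ.
ln(1200) = 7.09 and ln(3000) = 8.006; z_{0.23} = -0.7388, z_{0.75} = 0.6745.
σ = (8.006 − 7.09)/(0.6745 − (-0.7388)) = 0.648.
μ = 7.09 − (-0.7388)·0.648 = 7.569.

μ ≈ 7.569, σ ≈ 0.648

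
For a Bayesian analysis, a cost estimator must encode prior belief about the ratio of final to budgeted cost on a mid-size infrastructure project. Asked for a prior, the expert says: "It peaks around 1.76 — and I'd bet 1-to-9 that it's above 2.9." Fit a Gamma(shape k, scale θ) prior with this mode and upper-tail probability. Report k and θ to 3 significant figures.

Gamma(k,θ) with k>1 has mode (k−1)θ, so θ = 1.76/(k−1).
Need P(X < 2.9) = 0.9 with θ tied to k this way. Start at k = 2, θ = 1.76: P(X<2.9) ≈ 0.490.
Too low — raise k to concentrate. Iterating converges to k ≈ 8.56.
Then θ = 1.76/(8.56−1) ≈ 0.233.

k ≈ 8.56, θ ≈ 0.233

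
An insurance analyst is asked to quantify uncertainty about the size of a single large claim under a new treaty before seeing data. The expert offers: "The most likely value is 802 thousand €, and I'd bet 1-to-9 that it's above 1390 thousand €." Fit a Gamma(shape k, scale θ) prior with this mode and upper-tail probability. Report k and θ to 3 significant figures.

k ≈ 7.27, θ ≈ 128

Gamma(k,θ) with k>1 has mode (k−1)θ, so θ = 802/(k−1).
Need P(X < 1390) = 0.9 with θ tied to k this way. Start at k = 2, θ = 802: P(X<1390) ≈ 0.517.
Too low — raise k to concentrate. Iterating converges to k ≈ 7.27.
Then θ = 802/(7.27−1) ≈ 128.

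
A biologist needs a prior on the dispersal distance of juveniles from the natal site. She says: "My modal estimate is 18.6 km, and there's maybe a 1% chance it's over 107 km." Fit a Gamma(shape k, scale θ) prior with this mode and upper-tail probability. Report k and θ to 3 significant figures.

Gamma(k,θ) with k>1 has mode (k−1)θ, so θ = 18.6/(k−1).
Need P(X < 107) = 0.99 with θ tied to k this way. Start at k = 2, θ = 18.6: P(X<107) ≈ 0.979.
Too low — raise k to concentrate. Iterating converges to k ≈ 2.23.
Then θ = 18.6/(2.23−1) ≈ 15.2.

k ≈ 2.23, θ ≈ 15.2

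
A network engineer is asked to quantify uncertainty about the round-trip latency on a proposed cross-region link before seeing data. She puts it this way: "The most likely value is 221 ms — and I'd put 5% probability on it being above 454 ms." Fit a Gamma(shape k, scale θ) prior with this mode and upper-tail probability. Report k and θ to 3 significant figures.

k ≈ 6.34, θ ≈ 41.4

Gamma(k,θ) with k>1 has mode (k−1)θ, so θ = 221/(k−1).
Need P(X < 454) = 0.95 with θ tied to k this way. Start at k = 2, θ = 221: P(X<454) ≈ 0.608.
Too low — raise k to concentrate. Iterating converges to k ≈ 6.34.
Then θ = 221/(6.34−1) ≈ 41.4.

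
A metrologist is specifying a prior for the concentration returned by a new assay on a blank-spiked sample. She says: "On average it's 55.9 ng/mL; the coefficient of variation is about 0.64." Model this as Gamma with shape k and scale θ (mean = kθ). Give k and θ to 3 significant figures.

For Gamma(k, scale θ): mean = kθ, variance = kθ², so CV = 1/√k.
CV = 0.64, hence k = 1/CV² = 2.44.
Then θ = mean/k = 55.9/2.44 = 22.9.

k ≈ 2.44, θ ≈ 22.9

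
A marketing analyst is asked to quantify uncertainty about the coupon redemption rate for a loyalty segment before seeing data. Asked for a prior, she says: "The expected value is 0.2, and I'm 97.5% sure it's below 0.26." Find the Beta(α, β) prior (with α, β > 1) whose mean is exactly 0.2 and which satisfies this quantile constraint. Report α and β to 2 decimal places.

α ≈ 37.51, β ≈ 150.03

With mean 0.2 fixed, write α = 0.2s, β = 0.8s where s = α+β.
Need P(θ < 0.26) = 0.975 under Beta(0.2s, 0.8s). Normal approximation: (q−m)/√(m(1−m)/s) ≈ z_{0.975} = 1.96, so s ≈ 0.2·0.8·(1.96)²/(0.26−0.2)² = 170.7.
At s = 170.7: P(θ<0.26) ≈ 0.969. Adjusting to match 0.975 gives s ≈ 187.54.
So α = 0.2·187.54 ≈ 37.51, β = 0.8·187.54 ≈ 150.03.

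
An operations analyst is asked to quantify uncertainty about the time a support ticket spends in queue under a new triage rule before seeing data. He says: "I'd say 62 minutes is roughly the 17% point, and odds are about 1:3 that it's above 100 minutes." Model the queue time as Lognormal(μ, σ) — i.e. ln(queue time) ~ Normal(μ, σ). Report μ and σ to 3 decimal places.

μ ≈ 4.407, σ ≈ 0.294

If T ~ Lognormal(μ,σ) then ln T ~ Normal(μ,σ), so the p-quantile of ln T is μ + z_p·σ.
ln(62) = 4.127 and ln(100) = 4.605; z_{0.17} = -0.9542, z_{0.75} = 0.6745.
σ = (4.605 − 4.127)/(0.6745 − (-0.9542)) = 0.294.
μ = 4.127 − (-0.9542)·0.294 = 4.407.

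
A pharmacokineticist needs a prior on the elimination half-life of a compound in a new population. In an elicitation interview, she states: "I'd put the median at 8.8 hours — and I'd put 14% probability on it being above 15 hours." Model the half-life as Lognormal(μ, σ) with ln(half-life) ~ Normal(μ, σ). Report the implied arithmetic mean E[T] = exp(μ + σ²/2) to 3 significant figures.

If T ~ Lognormal(μ,σ) then ln T ~ Normal(μ,σ), so the p-quantile of ln T is μ + z_p·σ.
ln(8.8) = 2.175 and ln(15) = 2.708; z_{0.5} = 0, z_{0.86} = 1.08.
σ = (2.708 − 2.175)/(1.08 − (0)) = 0.494.
μ = 2.175 − (0)·0.494 = 2.175.
E[T] = exp(μ + σ²/2) = exp(2.175 + 0.1218) = 9.94 hours.

E[T] ≈ 9.94 hours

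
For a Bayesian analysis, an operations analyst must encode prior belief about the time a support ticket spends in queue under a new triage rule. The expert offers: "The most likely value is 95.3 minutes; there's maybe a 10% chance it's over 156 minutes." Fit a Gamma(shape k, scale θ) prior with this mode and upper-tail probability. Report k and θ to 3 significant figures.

Gamma(k,θ) with k>1 has mode (k−1)θ, so θ = 95.3/(k−1).
Need P(X < 156) = 0.9 with θ tied to k this way. Start at k = 2, θ = 95.3: P(X<156) ≈ 0.487.
Too low — raise k to concentrate. Iterating converges to k ≈ 8.76.
Then θ = 95.3/(8.76−1) ≈ 12.3.

k ≈ 8.76, θ ≈ 12.3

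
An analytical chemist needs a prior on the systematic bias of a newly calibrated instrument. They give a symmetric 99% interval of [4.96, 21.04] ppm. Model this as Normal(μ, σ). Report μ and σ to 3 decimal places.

A symmetric 99% interval runs μ ± z·σ with z = 2.576.
Half-width = 8.04, so σ = 8.04/2.576 = 3.121.
μ is the interval midpoint, 13.000.

μ = 13.000, σ = 3.121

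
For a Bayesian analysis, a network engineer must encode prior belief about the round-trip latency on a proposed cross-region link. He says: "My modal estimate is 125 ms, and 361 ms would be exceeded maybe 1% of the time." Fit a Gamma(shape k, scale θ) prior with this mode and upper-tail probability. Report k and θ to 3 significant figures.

k ≈ 5.04, θ ≈ 31

Gamma(k,θ) with k>1 has mode (k−1)θ, so θ = 125/(k−1).
Need P(X < 361) = 0.99 with θ tied to k this way. Start at k = 2, θ = 125: P(X<361) ≈ 0.783.
Too low — raise k to concentrate. Iterating converges to k ≈ 5.04.
Then θ = 125/(5.04−1) ≈ 31.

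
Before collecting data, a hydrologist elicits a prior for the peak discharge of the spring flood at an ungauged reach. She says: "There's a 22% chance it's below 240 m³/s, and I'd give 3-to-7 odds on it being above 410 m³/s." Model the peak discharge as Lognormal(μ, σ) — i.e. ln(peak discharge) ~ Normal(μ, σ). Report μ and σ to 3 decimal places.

μ ≈ 5.800, σ ≈ 0.413

If T ~ Lognormal(μ,σ) then ln T ~ Normal(μ,σ), so the p-quantile of ln T is μ + z_p·σ.
ln(240) = 5.481 and ln(410) = 6.016; z_{0.22} = -0.7722, z_{0.7} = 0.5244.
σ = (6.016 − 5.481)/(0.5244 − (-0.7722)) = 0.413.
μ = 5.481 − (-0.7722)·0.413 = 5.800.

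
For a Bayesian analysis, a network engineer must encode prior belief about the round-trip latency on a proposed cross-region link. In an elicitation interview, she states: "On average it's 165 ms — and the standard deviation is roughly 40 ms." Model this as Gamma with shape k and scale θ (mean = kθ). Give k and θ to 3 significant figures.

k ≈ 17, θ ≈ 9.7

For Gamma(k, scale θ): mean = kθ, variance = kθ², so CV = 1/√k.
CV = SD/mean = 40/165 = 0.2424, hence k = 1/CV² = 17.
Then θ = mean/k = 165/17 = 9.7.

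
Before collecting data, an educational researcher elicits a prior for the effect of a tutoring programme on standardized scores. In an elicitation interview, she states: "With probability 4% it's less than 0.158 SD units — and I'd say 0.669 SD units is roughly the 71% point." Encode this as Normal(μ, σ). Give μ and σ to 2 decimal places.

μ = 0.55, σ = 0.22

The p-quantile of Normal(μ,σ) is μ + z_p·σ, with z_{0.04} = -1.751 and z_{0.71} = 0.5534.
Eliminate σ: μ = (z₂·x₁ − z₁·x₂)/(z₂ − z₁) = (0.5534·0.158 − (-1.751)·0.669)/2.304 = 0.55.
Then σ = (x₂ − x₁)/(z₂ − z₁) = (0.669 − 0.158)/2.304 = 0.22.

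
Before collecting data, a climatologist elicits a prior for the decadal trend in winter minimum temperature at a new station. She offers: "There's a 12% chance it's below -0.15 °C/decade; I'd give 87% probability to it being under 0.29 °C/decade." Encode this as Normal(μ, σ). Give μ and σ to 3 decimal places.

The p-quantile of Normal(μ,σ) is μ + z_p·σ, with z_{0.12} = -1.175 and z_{0.87} = 1.126.
Eliminate σ: μ = (z₂·x₁ − z₁·x₂)/(z₂ − z₁) = (1.126·-0.15 − (-1.175)·0.29)/2.301 = 0.075.
Then σ = (x₂ − x₁)/(z₂ − z₁) = (0.29 − -0.15)/2.301 = 0.191.

μ = 0.075, σ = 0.191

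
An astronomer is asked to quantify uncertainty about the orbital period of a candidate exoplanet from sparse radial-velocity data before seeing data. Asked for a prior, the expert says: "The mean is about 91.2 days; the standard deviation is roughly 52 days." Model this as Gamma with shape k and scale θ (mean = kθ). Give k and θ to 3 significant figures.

k ≈ 3.08, θ ≈ 29.6

For Gamma(k, scale θ): mean = kθ, variance = kθ², so CV = 1/√k.
CV = SD/mean = 52/91.2 = 0.5702, hence k = 1/CV² = 3.08.
Then θ = mean/k = 91.2/3.08 = 29.6.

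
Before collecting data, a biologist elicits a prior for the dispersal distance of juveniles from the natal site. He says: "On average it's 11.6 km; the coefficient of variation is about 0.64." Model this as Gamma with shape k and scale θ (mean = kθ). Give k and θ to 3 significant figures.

For Gamma(k, scale θ): mean = kθ, variance = kθ², so CV = 1/√k.
CV = 0.64, hence k = 1/CV² = 2.44.
Then θ = mean/k = 11.6/2.44 = 4.75.

k ≈ 2.44, θ ≈ 4.75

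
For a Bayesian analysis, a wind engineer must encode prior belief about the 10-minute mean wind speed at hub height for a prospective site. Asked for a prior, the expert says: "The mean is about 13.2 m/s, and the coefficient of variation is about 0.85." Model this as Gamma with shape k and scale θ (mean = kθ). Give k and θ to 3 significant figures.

For Gamma(k, scale θ): mean = kθ, variance = kθ², so CV = 1/√k.
CV = 0.85, hence k = 1/CV² = 1.38.
Then θ = mean/k = 13.2/1.38 = 9.54.

k ≈ 1.38, θ ≈ 9.54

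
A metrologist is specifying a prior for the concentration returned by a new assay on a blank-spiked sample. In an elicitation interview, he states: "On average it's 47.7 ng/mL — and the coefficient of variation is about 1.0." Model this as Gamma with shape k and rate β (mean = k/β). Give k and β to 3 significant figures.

For Gamma(k, rate β): mean = k/β, variance = k/β², so CV = 1/√k.
CV = 1.0, hence k = 1/CV² = 1.
Then β = k/mean = 1/47.7 = 0.021.

k ≈ 1, β ≈ 0.021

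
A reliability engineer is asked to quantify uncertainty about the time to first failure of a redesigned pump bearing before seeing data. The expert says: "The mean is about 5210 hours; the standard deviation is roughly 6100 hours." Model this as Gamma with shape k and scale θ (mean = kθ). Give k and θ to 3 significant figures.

For Gamma(k, scale θ): mean = kθ, variance = kθ², so CV = 1/√k.
CV = SD/mean = 6100/5210 = 1.171, hence k = 1/CV² = 0.729.
Then θ = mean/k = 5210/0.729 = 7140.

k ≈ 0.729, θ ≈ 7140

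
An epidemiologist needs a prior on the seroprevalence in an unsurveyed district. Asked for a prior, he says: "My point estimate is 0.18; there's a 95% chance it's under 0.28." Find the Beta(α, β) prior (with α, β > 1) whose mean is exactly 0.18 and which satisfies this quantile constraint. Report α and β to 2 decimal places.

With mean 0.18 fixed, write α = 0.18s, β = 0.82s where s = α+β.
Need P(θ < 0.28) = 0.95 under Beta(0.18s, 0.82s). Normal approximation: (q−m)/√(m(1−m)/s) ≈ z_{0.95} = 1.64, so s ≈ 0.18·0.82·(1.64)²/(0.28−0.18)² = 39.9.
At s = 39.9: P(θ<0.28) ≈ 0.939. Adjusting to match 0.95 gives s ≈ 45.67.
So α = 0.18·45.67 ≈ 8.22, β = 0.82·45.67 ≈ 37.45.

α ≈ 8.22, β ≈ 37.45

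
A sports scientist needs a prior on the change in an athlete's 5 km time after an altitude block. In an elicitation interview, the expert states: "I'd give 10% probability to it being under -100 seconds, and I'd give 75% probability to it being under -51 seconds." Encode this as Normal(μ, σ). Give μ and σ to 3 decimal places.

For Normal(μ,σ), the p-quantile is μ + z_p·σ. Here z_{0.1} = -1.282, z_{0.75} = 0.6745.
So -100 = μ − 1.282σ and -51 = μ + 0.6745σ.
Subtracting: σ = (-51 − -100)/(0.6745 − (-1.282)) = 25.051.
Then μ = -100 − (-1.282)·25.051 = -67.896.

μ = -67.896, σ = 25.051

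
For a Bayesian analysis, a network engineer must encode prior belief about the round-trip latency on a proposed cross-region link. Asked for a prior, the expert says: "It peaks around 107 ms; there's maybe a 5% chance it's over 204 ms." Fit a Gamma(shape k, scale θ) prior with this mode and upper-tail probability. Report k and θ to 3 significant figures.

k ≈ 7.67, θ ≈ 16

Gamma(k,θ) with k>1 has mode (k−1)θ, so θ = 107/(k−1).
Need P(X < 204) = 0.95 with θ tied to k this way. Start at k = 2, θ = 107: P(X<204) ≈ 0.568.
Too low — raise k to concentrate. Iterating converges to k ≈ 7.67.
Then θ = 107/(7.67−1) ≈ 16.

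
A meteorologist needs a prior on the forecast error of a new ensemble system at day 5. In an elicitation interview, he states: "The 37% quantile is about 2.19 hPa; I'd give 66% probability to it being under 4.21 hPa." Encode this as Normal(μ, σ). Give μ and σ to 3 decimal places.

For Normal(μ,σ), the p-quantile is μ + z_p·σ. Here z_{0.37} = -0.3319, z_{0.66} = 0.4125.
So 2.19 = μ − 0.3319σ and 4.21 = μ + 0.4125σ.
Subtracting: σ = (4.21 − 2.19)/(0.4125 − (-0.3319)) = 2.714.
Then μ = 2.19 − (-0.3319)·2.714 = 3.091.

μ = 3.091, σ = 2.714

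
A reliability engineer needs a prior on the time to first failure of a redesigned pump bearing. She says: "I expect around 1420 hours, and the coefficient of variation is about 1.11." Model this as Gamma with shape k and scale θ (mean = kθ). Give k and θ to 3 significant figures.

k ≈ 0.812, θ ≈ 1750

For Gamma(k, scale θ): mean = kθ, variance = kθ², so CV = 1/√k.
CV = 1.11, hence k = 1/CV² = 0.812.
Then θ = mean/k = 1420/0.812 = 1750.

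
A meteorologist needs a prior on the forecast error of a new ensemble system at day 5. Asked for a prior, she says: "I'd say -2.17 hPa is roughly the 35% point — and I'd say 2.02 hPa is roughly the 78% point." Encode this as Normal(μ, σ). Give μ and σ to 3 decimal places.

The p-quantile of Normal(μ,σ) is μ + z_p·σ, with z_{0.35} = -0.3853 and z_{0.78} = 0.7722.
Eliminate σ: μ = (z₂·x₁ − z₁·x₂)/(z₂ − z₁) = (0.7722·-2.17 − (-0.3853)·2.02)/1.158 = -0.775.
Then σ = (x₂ − x₁)/(z₂ − z₁) = (2.02 − -2.17)/1.158 = 3.620.

μ = -0.775, σ = 3.620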